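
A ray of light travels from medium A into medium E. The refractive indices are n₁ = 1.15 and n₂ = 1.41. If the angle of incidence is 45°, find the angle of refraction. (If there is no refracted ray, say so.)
sin θ₂ = (n₁/n₂)·sin θ₁ = 0.5767 → θ₂ = 35.22°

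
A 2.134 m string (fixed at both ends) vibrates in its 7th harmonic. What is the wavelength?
λₙ = 2L/n = 0.6097 m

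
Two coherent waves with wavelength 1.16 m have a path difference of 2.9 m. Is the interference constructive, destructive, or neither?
destructive — path difference = 2.5λ, an odd multiple of λ/2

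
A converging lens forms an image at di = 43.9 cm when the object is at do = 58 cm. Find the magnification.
M = −di/do = -0.7569 (inverted image)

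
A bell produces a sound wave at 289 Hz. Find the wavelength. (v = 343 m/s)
λ = v/f = 1.187 m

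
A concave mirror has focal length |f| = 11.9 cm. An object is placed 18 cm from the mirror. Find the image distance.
f = +11.9 cm (concave); 1/di = 1/f − 1/do → di = 35.11 cm (real image, in front of mirror)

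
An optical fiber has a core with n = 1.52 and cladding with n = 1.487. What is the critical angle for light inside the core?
θc = arcsin(n_cladding/n_core) = 78.04°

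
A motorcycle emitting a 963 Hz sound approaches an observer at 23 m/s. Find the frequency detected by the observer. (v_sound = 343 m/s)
f_obs = f·v/(v − v_s) = 1032 Hz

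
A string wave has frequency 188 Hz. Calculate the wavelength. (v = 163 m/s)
λ = v/f = 0.867 m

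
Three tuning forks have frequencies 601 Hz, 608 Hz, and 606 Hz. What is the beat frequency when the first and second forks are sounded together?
7 Hz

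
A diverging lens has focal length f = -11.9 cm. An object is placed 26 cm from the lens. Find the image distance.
1/di = 1/f − 1/do → di = -8.164 cm (virtual image)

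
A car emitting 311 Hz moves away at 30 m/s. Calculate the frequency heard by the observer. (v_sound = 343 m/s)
f_obs = f·v/(v + v_s) = 286 Hz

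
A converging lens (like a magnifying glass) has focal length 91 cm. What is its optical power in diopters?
P = 1/f = 1.099 D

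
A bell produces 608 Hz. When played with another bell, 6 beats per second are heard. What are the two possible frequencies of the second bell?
f₂ = 608 ± 6 Hz → 614 Hz or 602 Hz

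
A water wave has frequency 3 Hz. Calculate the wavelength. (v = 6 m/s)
λ = v/f = 2 m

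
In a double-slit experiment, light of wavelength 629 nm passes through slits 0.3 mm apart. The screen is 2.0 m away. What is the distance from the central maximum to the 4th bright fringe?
y = mλL/d = 16.77 mm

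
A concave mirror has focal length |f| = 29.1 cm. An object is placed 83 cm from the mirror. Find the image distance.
f = +29.1 cm (concave); 1/di = 1/f − 1/do → di = 44.81 cm (real image, in front of mirror)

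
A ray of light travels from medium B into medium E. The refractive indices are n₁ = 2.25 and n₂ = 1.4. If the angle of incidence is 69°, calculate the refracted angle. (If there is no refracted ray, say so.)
sin θ₂ = (n₁/n₂)·sin θ₁ = 1.5 > 1, so there is no refracted ray — the light undergoes total internal reflection.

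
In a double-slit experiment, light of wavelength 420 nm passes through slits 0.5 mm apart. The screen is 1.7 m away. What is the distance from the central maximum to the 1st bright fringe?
y = mλL/d = 1.428 mm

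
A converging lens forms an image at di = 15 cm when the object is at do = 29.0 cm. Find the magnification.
M = −di/do = -0.5172 (inverted image)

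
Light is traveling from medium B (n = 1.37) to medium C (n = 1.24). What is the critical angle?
θc = arcsin(n₂/n₁) = 64.84°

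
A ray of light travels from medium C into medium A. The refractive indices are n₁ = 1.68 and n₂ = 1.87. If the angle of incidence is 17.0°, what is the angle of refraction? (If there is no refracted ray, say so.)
sin θ₂ = (n₁/n₂)·sin θ₁ = 0.2627 → θ₂ = 15.23°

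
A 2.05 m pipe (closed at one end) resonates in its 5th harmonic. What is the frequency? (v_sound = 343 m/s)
fₙ = nv/(4L) = 209.1 Hz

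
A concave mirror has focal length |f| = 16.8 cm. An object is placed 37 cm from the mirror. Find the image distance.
f = +16.8 cm (concave); 1/di = 1/f − 1/do → di = 30.77 cm (real image, in front of mirror)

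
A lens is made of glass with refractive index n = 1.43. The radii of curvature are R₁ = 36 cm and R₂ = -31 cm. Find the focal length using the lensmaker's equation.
1/f = (n − 1)(1/R₁ − 1/R₂) → f = 38.74 cm (converging lens)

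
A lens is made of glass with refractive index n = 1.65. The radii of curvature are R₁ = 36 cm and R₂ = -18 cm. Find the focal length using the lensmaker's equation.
1/f = (n − 1)(1/R₁ − 1/R₂) → f = 18.46 cm (converging lens)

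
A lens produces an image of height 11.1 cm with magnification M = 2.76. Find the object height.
ho = |hi|/|M| = 4.022 cm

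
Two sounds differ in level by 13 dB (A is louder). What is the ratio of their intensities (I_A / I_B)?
I_A/I_B = 10^(Δβ/10) = 19.95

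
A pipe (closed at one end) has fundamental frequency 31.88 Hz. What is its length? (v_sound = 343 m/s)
L = v/(4f₁) = 2.69 m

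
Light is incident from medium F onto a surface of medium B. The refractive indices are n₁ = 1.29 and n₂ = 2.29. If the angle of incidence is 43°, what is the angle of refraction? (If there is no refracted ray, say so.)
sin θ₂ = (n₁/n₂)·sin θ₁ = 0.3842 → θ₂ = 22.59°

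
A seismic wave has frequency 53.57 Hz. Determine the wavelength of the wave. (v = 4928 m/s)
λ = v/f = 91.99 m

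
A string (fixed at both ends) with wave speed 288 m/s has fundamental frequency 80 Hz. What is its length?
L = v/(2f₁) = 1.8 m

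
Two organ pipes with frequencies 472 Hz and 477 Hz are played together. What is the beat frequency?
5 Hz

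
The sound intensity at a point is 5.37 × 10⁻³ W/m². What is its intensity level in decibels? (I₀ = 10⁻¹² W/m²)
β = 10·log₁₀(I/I₀) = 97.3 dB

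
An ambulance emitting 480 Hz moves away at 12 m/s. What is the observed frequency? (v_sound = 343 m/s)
f_obs = f·v/(v + v_s) = 463.8 Hz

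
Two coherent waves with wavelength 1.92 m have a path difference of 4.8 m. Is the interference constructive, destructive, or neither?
destructive — path difference = 2.5λ, an odd multiple of λ/2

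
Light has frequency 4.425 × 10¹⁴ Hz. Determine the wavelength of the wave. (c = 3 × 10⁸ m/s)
λ = c/f = 678 nm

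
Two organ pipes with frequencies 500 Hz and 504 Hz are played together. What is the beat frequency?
4 Hz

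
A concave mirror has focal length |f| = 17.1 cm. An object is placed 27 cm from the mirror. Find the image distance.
f = +17.1 cm (concave); 1/di = 1/f − 1/do → di = 46.64 cm (real image, in front of mirror)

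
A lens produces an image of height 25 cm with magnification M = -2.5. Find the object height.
ho = |hi|/|M| = 10 cm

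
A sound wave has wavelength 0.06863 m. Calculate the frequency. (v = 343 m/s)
f = v/λ = 4998 Hz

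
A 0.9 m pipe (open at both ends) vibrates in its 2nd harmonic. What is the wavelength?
λₙ = 2L/n = 0.9 m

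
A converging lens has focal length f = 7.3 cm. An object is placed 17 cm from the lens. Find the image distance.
1/di = 1/f − 1/do → di = 12.79 cm (real image)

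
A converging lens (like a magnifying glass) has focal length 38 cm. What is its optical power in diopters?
P = 1/f = 2.632 D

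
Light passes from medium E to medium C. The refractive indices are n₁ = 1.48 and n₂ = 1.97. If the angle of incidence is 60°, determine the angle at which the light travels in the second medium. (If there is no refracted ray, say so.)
sin θ₂ = (n₁/n₂)·sin θ₁ = 0.6506 → θ₂ = 40.59°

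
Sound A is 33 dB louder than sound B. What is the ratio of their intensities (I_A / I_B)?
I_A/I_B = 10^(Δβ/10) = 1995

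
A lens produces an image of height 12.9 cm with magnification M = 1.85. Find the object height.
ho = |hi|/|M| = 6.973 cm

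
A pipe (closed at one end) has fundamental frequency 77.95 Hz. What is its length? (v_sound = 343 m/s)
L = v/(4f₁) = 1.1 m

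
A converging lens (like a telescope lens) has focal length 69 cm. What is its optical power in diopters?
P = 1/f = 1.449 D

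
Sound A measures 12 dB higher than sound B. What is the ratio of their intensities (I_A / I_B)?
I_A/I_B = 10^(Δβ/10) = 15.85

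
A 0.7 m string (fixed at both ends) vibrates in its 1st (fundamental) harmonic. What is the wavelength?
λₙ = 2L/n = 1.4 m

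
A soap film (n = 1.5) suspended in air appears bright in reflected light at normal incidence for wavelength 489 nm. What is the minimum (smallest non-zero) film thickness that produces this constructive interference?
2nt = (m − ½)λ with m = 1 → t = (m − ½)λ/(2n) = 81.5 nm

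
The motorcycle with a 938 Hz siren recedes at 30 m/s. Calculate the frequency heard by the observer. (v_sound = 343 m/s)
f_obs = f·v/(v + v_s) = 862.6 Hz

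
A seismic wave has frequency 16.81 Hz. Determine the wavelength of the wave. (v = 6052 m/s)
λ = v/f = 360 m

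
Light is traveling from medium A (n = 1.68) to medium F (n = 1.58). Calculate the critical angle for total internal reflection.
θc = arcsin(n₂/n₁) = 70.13°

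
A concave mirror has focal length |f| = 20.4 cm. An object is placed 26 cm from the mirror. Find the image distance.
f = +20.4 cm (concave); 1/di = 1/f − 1/do → di = 94.71 cm (real image, in front of mirror)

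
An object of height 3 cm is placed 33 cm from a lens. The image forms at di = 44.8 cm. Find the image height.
hi = (-di/do) × ho = -4.073 cm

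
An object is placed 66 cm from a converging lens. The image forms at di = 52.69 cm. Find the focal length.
1/f = 1/do + 1/di → f = 29.3 cm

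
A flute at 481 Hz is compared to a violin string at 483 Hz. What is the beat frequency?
2 Hz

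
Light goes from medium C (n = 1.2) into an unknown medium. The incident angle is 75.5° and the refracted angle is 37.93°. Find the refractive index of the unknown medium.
n₂ = n₁·sin θ₁ / sin θ₂ = 1.89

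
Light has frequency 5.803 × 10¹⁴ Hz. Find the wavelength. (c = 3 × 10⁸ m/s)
λ = c/f = 517 nm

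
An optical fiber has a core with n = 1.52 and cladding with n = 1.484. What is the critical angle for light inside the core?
θc = arcsin(n_cladding/n_core) = 77.51°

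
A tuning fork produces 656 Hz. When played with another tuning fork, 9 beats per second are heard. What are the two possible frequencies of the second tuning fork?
f₂ = 656 ± 9 Hz → 665 Hz or 647 Hz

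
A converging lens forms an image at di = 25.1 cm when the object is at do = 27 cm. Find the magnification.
M = −di/do = -0.9296 (inverted image)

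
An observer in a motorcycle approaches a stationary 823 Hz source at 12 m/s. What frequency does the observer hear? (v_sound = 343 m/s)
f_obs = f·(v + v_o)/v = 851.8 Hz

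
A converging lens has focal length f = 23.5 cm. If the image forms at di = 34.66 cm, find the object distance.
1/do = 1/f − 1/di → do = 72.98 cm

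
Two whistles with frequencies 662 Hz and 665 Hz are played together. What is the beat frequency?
3 Hz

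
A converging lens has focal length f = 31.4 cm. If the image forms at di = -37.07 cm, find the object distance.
1/do = 1/f − 1/di → do = 17 cm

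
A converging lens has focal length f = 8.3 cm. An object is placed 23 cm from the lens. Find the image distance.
1/di = 1/f − 1/do → di = 12.99 cm (real image)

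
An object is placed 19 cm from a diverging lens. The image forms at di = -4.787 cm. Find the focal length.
1/f = 1/do + 1/di → f = -6.399 cm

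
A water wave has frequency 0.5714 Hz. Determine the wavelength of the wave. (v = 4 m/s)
λ = v/f = 7 m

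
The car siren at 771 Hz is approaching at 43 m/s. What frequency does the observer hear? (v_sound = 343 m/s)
f_obs = f·v/(v − v_s) = 881.5 Hz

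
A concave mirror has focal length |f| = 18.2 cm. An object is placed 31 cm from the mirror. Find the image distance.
f = +18.2 cm (concave); 1/di = 1/f − 1/do → di = 44.08 cm (real image, in front of mirror)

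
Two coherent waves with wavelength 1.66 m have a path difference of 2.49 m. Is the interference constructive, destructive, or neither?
destructive — path difference = 1.5λ, an odd multiple of λ/2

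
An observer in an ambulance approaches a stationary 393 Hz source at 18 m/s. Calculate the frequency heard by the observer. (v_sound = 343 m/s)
f_obs = f·(v + v_o)/v = 413.6 Hz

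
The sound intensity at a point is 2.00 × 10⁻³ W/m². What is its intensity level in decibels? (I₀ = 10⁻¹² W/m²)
β = 10·log₁₀(I/I₀) = 93.01 dB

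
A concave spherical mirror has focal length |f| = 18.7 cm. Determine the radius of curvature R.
R = 2|f| = 37.4 cm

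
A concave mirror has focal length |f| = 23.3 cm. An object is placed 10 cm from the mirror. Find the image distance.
f = +23.3 cm (concave); 1/di = 1/f − 1/do → di = -17.52 cm (virtual image, behind mirror)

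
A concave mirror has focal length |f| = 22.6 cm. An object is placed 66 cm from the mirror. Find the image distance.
f = +22.6 cm (concave); 1/di = 1/f − 1/do → di = 34.37 cm (real image, in front of mirror)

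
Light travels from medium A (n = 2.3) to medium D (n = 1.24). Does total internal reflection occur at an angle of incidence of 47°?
θc = arcsin(n₂/n₁) = 32.62°; 47° > θc, so yes — total internal reflection.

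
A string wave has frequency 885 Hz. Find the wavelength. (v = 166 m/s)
λ = v/f = 0.1876 m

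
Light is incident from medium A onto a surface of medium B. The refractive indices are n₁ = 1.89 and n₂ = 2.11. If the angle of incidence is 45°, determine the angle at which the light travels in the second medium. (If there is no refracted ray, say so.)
sin θ₂ = (n₁/n₂)·sin θ₁ = 0.6334 → θ₂ = 39.3°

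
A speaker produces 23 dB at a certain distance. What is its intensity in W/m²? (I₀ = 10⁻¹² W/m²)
I = I₀·10^(β/10) = 2.00 × 10⁻¹⁰ W/m²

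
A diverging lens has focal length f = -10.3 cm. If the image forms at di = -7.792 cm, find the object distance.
1/do = 1/f − 1/di → do = 32 cm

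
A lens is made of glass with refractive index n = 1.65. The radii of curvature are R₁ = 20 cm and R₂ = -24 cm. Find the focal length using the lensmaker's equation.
1/f = (n − 1)(1/R₁ − 1/R₂) → f = 16.78 cm (converging lens)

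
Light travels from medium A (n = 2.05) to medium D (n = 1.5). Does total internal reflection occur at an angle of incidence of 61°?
θc = arcsin(n₂/n₁) = 47.03°; 61° > θc, so yes — total internal reflection.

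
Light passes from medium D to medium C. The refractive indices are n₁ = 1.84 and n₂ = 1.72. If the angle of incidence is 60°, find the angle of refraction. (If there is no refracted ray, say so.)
sin θ₂ = (n₁/n₂)·sin θ₁ = 0.9264 → θ₂ = 67.89°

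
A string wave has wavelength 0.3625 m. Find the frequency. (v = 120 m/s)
f = v/λ = 331 Hz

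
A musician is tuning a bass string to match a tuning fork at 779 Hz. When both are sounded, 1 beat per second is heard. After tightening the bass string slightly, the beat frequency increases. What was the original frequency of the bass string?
780 Hz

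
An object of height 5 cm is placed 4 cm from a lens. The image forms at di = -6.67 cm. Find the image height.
hi = (-di/do) × ho = 8.338 cm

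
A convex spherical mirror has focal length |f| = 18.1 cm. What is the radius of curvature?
R = 2|f| = 36.2 cm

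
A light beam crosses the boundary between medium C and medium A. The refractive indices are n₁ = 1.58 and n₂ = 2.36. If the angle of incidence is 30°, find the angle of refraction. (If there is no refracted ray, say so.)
sin θ₂ = (n₁/n₂)·sin θ₁ = 0.3347 → θ₂ = 19.56°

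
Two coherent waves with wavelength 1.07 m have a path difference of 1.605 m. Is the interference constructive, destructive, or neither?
destructive — path difference = 1.5λ, an odd multiple of λ/2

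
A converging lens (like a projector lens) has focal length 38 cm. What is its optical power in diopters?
P = 1/f = 2.632 D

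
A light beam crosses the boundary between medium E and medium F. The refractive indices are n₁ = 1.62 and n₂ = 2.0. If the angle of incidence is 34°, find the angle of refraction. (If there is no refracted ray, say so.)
sin θ₂ = (n₁/n₂)·sin θ₁ = 0.4529 → θ₂ = 26.93°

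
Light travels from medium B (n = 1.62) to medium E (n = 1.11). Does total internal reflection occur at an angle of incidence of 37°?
θc = arcsin(n₂/n₁) = 43.25°; 37° < θc, so no — the ray refracts.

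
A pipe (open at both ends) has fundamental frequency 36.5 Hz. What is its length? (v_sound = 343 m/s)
L = v/(2f₁) = 4.699 m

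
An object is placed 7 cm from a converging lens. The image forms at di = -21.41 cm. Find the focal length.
1/f = 1/do + 1/di → f = 10.4 cm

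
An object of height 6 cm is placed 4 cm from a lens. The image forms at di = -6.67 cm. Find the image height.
hi = (-di/do) × ho = 10 cm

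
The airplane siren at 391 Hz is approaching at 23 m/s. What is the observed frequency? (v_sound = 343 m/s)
f_obs = f·v/(v − v_s) = 419.1 Hz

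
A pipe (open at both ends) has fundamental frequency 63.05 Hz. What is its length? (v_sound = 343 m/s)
L = v/(2f₁) = 2.72 m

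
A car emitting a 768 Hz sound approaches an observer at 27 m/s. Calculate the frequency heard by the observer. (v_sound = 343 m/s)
f_obs = f·v/(v − v_s) = 833.6 Hz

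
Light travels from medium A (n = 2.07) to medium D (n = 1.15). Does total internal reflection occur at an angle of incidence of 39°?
θc = arcsin(n₂/n₁) = 33.75°; 39° > θc, so yes — total internal reflection.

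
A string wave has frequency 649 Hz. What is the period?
T = 1/f = 0.001541 s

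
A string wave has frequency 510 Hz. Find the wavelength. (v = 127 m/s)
λ = v/f = 0.249 m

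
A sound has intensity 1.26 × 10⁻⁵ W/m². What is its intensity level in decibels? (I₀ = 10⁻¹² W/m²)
β = 10·log₁₀(I/I₀) = 71 dB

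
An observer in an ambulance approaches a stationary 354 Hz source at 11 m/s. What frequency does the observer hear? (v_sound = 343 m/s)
f_obs = f·(v + v_o)/v = 365.4 Hz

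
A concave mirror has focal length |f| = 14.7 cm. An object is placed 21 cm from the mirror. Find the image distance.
f = +14.7 cm (concave); 1/di = 1/f − 1/do → di = 49 cm (real image, in front of mirror)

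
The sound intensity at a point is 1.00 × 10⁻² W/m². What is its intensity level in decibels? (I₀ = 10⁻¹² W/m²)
β = 10·log₁₀(I/I₀) = 100 dB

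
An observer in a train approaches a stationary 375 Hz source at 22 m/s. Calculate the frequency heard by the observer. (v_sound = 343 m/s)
f_obs = f·(v + v_o)/v = 399.1 Hz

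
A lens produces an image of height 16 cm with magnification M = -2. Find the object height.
ho = |hi|/|M| = 8 cm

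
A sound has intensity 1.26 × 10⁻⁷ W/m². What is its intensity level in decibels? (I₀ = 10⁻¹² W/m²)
β = 10·log₁₀(I/I₀) = 51 dB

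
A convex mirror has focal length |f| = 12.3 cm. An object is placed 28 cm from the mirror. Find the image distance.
f = −12.3 cm (convex); 1/di = 1/f − 1/do → di = -8.546 cm (virtual image, behind mirror)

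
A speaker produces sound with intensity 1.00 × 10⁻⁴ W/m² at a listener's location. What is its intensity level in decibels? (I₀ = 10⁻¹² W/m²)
β = 10·log₁₀(I/I₀) = 80 dB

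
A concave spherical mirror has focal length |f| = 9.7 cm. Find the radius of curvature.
R = 2|f| = 19.4 cm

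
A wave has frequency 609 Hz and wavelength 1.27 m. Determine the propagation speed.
v = fλ = 773.4 m/s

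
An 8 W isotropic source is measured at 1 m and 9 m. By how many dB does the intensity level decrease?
Δβ = 20·log₁₀(r₂/r₁) = 19.08 dB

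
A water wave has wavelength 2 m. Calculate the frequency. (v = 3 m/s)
f = v/λ = 1.5 Hz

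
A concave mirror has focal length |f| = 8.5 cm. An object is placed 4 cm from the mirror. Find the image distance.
f = +8.5 cm (concave); 1/di = 1/f − 1/do → di = -7.556 cm (virtual image, behind mirror)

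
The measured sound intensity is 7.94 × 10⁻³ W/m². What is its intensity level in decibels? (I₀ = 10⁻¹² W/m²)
β = 10·log₁₀(I/I₀) = 99 dB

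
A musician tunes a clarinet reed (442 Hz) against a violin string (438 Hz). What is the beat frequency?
4 Hz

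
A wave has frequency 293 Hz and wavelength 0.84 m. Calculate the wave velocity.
v = fλ = 246.1 m/s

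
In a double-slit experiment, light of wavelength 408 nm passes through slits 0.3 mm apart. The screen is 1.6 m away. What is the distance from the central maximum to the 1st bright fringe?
y = mλL/d = 2.176 mm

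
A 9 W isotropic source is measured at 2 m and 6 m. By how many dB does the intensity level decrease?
Δβ = 20·log₁₀(r₂/r₁) = 9.542 dB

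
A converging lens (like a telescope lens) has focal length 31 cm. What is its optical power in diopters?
P = 1/f = 3.226 D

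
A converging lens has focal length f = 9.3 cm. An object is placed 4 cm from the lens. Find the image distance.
1/di = 1/f − 1/do → di = -7.019 cm (virtual image)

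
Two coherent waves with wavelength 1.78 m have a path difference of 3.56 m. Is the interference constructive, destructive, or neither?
constructive — path difference = 2λ, a whole number of wavelengths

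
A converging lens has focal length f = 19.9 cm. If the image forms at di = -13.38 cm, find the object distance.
1/do = 1/f − 1/di → do = 8.001 cm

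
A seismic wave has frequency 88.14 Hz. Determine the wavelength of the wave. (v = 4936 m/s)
λ = v/f = 56 m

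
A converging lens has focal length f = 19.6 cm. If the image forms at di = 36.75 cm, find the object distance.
1/do = 1/f − 1/di → do = 42 cm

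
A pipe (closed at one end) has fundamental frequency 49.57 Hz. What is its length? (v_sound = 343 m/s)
L = v/(4f₁) = 1.73 m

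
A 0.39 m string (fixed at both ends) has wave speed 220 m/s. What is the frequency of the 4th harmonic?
fₙ = nv/(2L) = 1128 Hz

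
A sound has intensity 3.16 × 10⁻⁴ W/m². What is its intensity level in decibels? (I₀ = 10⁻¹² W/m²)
β = 10·log₁₀(I/I₀) = 85 dB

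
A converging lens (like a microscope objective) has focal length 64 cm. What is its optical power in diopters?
P = 1/f = 1.562 D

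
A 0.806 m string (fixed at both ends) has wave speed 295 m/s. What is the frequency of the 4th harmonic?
fₙ = nv/(2L) = 732 Hz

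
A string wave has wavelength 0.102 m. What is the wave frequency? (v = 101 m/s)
f = v/λ = 990.2 Hz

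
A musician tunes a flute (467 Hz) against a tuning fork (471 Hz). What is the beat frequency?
4 Hz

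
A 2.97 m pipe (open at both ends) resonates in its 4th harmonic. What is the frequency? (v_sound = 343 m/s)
fₙ = nv/(2L) = 231 Hz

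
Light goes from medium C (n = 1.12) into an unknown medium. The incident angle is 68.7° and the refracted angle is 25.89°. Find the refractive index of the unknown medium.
n₂ = n₁·sin θ₁ / sin θ₂ = 2.39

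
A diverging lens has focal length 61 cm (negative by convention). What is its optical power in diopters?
P = 1/f = -1.639 D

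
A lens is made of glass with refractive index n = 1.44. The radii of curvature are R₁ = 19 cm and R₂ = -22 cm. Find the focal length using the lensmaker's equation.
1/f = (n − 1)(1/R₁ − 1/R₂) → f = 23.17 cm (converging lens)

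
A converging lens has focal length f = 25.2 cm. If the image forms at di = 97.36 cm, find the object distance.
1/do = 1/f − 1/di → do = 34 cm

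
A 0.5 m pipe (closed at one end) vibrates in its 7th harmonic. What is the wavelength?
λₙ = 4L/n = 0.2857 m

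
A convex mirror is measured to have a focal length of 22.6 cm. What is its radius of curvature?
R = 2|f| = 45.2 cm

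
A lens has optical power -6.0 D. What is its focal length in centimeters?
f = 1/P = -16.67 cm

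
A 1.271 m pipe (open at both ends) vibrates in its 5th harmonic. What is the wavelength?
λₙ = 2L/n = 0.5084 m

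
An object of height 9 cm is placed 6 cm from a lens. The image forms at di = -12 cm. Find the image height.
hi = (-di/do) × ho = 18 cm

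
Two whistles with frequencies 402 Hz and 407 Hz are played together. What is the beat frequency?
5 Hz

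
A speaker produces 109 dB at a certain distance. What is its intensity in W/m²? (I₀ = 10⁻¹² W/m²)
I = I₀·10^(β/10) = 7.94 × 10⁻² W/m²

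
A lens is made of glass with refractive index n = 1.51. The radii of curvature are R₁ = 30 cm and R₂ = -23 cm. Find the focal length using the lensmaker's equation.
1/f = (n − 1)(1/R₁ − 1/R₂) → f = 25.53 cm (converging lens)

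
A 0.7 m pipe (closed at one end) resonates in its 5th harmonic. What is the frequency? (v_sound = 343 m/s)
fₙ = nv/(4L) = 612.5 Hz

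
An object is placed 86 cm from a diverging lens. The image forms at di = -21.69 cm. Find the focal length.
1/f = 1/do + 1/di → f = -29.01 cm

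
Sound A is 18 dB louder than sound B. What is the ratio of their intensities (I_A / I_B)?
I_A/I_B = 10^(Δβ/10) = 63.1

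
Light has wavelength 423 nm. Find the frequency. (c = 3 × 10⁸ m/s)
f = c/λ = 7.092 × 10¹⁴ Hz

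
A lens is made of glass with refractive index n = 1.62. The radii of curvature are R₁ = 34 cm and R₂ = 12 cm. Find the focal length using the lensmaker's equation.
1/f = (n − 1)(1/R₁ − 1/R₂) → f = -29.91 cm (diverging lens)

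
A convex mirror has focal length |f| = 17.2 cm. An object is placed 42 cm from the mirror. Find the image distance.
f = −17.2 cm (convex); 1/di = 1/f − 1/do → di = -12.2 cm (virtual image, behind mirror)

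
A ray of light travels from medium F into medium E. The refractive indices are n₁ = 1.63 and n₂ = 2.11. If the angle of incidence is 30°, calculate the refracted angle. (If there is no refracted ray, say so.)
sin θ₂ = (n₁/n₂)·sin θ₁ = 0.3863 → θ₂ = 22.72°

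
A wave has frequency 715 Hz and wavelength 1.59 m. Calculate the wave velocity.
v = fλ = 1137 m/s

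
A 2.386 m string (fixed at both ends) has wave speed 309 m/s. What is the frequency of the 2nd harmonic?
fₙ = nv/(2L) = 129.5 Hz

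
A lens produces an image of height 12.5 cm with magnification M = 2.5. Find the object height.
ho = |hi|/|M| = 5 cm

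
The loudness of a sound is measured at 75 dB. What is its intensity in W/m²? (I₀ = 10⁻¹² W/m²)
I = I₀·10^(β/10) = 3.16 × 10⁻⁵ W/m²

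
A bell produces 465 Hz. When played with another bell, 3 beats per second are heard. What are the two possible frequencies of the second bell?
f₂ = 465 ± 3 Hz → 468 Hz or 462 Hz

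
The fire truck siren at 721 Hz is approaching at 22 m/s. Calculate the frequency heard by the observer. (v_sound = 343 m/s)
f_obs = f·v/(v − v_s) = 770.4 Hz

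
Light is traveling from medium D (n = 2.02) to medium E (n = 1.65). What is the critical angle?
θc = arcsin(n₂/n₁) = 54.77°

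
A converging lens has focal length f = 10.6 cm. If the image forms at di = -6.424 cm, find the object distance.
1/do = 1/f − 1/di → do = 4 cm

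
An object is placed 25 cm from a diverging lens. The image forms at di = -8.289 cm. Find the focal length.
1/f = 1/do + 1/di → f = -12.4 cm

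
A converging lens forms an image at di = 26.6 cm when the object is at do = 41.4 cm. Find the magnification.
M = −di/do = -0.6425 (inverted image)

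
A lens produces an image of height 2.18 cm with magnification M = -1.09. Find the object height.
ho = |hi|/|M| = 2 cm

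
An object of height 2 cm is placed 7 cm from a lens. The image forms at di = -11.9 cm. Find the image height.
hi = (-di/do) × ho = 3.4 cm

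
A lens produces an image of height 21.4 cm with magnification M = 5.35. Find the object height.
ho = |hi|/|M| = 4 cm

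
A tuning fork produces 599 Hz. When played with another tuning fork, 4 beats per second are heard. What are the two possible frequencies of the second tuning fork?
f₂ = 599 ± 4 Hz → 603 Hz or 595 Hz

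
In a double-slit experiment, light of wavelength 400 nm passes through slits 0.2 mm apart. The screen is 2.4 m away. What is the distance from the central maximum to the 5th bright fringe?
y = mλL/d = 24 mm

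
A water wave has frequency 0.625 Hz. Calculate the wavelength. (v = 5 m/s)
λ = v/f = 8 m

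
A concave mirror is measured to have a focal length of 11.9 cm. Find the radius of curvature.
R = 2|f| = 23.8 cm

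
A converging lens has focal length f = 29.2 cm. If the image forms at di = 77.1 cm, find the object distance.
1/do = 1/f − 1/di → do = 47 cm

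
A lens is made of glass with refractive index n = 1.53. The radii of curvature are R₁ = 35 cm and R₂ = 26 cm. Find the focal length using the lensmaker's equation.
1/f = (n − 1)(1/R₁ − 1/R₂) → f = -190.8 cm (diverging lens)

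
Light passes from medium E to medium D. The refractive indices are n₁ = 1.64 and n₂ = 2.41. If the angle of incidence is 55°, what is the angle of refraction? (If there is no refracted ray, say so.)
sin θ₂ = (n₁/n₂)·sin θ₁ = 0.5574 → θ₂ = 33.88°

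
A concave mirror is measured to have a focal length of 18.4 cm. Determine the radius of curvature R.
R = 2|f| = 36.8 cm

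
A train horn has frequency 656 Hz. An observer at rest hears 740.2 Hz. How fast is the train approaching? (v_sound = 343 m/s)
v_s = v·(1 − f/f_obs) = 39.02 m/s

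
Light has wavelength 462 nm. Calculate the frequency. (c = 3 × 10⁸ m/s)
f = c/λ = 6.494 × 10¹⁴ Hz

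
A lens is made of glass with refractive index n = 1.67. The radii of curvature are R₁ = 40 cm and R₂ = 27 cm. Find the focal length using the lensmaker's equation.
1/f = (n − 1)(1/R₁ − 1/R₂) → f = -124 cm (diverging lens)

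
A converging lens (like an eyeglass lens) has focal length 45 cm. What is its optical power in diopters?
P = 1/f = 2.222 D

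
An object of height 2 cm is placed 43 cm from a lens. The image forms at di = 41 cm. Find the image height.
hi = (-di/do) × ho = -1.907 cm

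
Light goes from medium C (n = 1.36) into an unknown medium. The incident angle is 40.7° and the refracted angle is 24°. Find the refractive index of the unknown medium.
n₂ = n₁·sin θ₁ / sin θ₂ = 2.18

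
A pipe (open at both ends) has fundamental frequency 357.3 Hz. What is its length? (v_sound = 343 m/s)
L = v/(2f₁) = 0.48 m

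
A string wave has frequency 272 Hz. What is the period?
T = 1/f = 0.003676 s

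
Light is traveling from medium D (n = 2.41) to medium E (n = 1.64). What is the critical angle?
θc = arcsin(n₂/n₁) = 42.88°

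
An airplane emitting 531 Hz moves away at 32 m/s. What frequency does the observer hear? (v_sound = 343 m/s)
f_obs = f·v/(v + v_s) = 485.7 Hz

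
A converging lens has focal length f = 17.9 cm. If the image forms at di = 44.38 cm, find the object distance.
1/do = 1/f − 1/di → do = 30 cm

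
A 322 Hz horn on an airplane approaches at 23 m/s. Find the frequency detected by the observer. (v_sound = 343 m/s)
f_obs = f·v/(v − v_s) = 345.1 Hz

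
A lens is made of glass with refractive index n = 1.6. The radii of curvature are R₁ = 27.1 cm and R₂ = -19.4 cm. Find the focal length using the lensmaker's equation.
1/f = (n − 1)(1/R₁ − 1/R₂) → f = 18.84 cm (converging lens)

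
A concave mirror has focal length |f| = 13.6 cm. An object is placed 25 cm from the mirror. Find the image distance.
f = +13.6 cm (concave); 1/di = 1/f − 1/do → di = 29.82 cm (real image, in front of mirror)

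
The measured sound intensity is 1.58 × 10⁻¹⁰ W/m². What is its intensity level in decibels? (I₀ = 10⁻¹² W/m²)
β = 10·log₁₀(I/I₀) = 21.99 dB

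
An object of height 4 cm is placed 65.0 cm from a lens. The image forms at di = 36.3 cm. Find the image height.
hi = (-di/do) × ho = -2.234 cm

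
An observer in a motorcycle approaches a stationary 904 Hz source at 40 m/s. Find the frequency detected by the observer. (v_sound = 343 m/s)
f_obs = f·(v + v_o)/v = 1009 Hz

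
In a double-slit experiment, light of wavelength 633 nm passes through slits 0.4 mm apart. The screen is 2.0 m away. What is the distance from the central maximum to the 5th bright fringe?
y = mλL/d = 15.82 mm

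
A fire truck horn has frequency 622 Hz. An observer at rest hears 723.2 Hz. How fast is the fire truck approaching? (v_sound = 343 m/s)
v_s = v·(1 − f/f_obs) = 48 m/s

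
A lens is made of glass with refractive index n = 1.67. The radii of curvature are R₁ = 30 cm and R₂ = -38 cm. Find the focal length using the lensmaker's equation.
1/f = (n − 1)(1/R₁ − 1/R₂) → f = 25.02 cm (converging lens)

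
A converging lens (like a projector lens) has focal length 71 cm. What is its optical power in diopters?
P = 1/f = 1.408 D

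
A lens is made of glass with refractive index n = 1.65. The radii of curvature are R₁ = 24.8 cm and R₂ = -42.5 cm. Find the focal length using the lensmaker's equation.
1/f = (n − 1)(1/R₁ − 1/R₂) → f = 24.09 cm (converging lens)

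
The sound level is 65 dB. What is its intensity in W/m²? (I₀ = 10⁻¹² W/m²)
I = I₀·10^(β/10) = 3.16 × 10⁻⁶ W/m²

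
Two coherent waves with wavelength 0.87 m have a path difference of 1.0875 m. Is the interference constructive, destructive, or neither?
neither (partial) — path difference = 1.25λ, neither a whole number of wavelengths nor an odd multiple of λ/2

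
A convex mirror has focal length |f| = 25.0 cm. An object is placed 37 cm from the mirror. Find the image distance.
f = −25.0 cm (convex); 1/di = 1/f − 1/do → di = -14.92 cm (virtual image, behind mirror)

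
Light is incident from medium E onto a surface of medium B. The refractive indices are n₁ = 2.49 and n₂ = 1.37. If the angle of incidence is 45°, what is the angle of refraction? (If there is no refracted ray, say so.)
sin θ₂ = (n₁/n₂)·sin θ₁ = 1.285 > 1, so there is no refracted ray — the light undergoes total internal reflection.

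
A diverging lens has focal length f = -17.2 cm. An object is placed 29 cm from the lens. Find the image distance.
1/di = 1/f − 1/do → di = -10.8 cm (virtual image)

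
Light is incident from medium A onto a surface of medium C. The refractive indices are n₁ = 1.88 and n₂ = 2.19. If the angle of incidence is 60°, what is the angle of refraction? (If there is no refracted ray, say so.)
sin θ₂ = (n₁/n₂)·sin θ₁ = 0.7434 → θ₂ = 48.03°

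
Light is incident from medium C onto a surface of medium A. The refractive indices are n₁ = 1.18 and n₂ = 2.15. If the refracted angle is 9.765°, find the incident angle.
sin θ₁ = (n₂/n₁)·sin θ₂ → θ₁ = 18°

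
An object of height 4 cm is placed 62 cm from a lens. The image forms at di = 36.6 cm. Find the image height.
hi = (-di/do) × ho = -2.361 cm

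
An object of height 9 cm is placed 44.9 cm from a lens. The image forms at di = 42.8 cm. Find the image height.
hi = (-di/do) × ho = -8.579 cm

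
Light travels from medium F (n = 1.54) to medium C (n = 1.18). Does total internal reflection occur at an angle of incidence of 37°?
θc = arcsin(n₂/n₁) = 50.02°; 37° < θc, so no — the ray refracts.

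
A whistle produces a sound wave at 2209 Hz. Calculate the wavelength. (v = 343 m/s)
λ = v/f = 0.1553 m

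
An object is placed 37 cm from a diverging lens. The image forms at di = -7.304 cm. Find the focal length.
1/f = 1/do + 1/di → f = -9.1 cm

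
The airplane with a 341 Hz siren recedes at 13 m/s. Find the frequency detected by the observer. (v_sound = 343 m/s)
f_obs = f·v/(v + v_s) = 328.5 Hz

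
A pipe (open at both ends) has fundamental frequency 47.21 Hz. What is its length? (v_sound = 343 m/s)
L = v/(2f₁) = 3.633 m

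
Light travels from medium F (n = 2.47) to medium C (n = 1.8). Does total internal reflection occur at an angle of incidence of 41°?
θc = arcsin(n₂/n₁) = 46.78°; 41° < θc, so no — the ray refracts.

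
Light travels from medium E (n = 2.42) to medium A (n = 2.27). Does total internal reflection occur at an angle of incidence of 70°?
θc = arcsin(n₂/n₁) = 69.72°; 70° > θc, so yes — total internal reflection.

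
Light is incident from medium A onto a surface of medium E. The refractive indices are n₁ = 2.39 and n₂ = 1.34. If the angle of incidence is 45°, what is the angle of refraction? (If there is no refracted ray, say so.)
sin θ₂ = (n₁/n₂)·sin θ₁ = 1.261 > 1, so there is no refracted ray — the light undergoes total internal reflection.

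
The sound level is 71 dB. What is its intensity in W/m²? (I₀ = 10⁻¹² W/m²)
I = I₀·10^(β/10) = 1.26 × 10⁻⁵ W/m²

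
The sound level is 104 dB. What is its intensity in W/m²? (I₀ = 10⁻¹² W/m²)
I = I₀·10^(β/10) = 2.51 × 10⁻² W/m²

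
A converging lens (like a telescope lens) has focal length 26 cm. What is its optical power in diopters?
P = 1/f = 3.846 D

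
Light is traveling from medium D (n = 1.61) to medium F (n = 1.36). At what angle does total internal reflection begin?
θc = arcsin(n₂/n₁) = 57.64°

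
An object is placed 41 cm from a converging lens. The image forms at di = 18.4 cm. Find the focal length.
1/f = 1/do + 1/di → f = 12.7 cm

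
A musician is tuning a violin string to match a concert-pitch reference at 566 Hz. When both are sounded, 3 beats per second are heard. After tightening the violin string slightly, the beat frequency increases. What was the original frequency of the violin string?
569 Hz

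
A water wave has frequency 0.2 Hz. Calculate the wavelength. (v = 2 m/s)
λ = v/f = 10 m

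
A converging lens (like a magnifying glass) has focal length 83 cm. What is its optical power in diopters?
P = 1/f = 1.205 D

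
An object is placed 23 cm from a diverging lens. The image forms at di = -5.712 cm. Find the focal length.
1/f = 1/do + 1/di → f = -7.599 cm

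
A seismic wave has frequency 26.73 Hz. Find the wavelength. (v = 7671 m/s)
λ = v/f = 287 m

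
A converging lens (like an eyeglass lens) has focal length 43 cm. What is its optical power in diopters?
P = 1/f = 2.326 D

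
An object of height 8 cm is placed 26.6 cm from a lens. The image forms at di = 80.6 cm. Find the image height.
hi = (-di/do) × ho = -24.24 cm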